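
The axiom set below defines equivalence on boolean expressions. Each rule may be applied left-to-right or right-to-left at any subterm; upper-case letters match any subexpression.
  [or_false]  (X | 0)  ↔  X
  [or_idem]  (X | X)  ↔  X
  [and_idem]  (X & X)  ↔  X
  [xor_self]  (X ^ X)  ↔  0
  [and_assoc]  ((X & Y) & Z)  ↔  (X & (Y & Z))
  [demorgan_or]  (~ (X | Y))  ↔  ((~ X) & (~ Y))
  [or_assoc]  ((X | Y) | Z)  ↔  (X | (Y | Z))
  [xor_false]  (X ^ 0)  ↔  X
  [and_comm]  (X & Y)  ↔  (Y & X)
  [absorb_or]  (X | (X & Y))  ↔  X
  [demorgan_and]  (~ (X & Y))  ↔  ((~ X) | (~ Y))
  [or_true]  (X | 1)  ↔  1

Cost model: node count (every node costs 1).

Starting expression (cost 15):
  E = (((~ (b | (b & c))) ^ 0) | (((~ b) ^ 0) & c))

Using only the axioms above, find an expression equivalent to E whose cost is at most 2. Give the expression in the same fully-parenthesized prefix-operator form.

(~ b)   [cost 2]

1. [absorb_or →] (b | (b & c))  →  b;  E = (((~ b) ^ 0) | (((~ b) ^ 0) & c))
2. [absorb_or →] (((~ b) ^ 0) | (((~ b) ^ 0) & c))  →  ((~ b) ^ 0)
3. [xor_false →] ((~ b) ^ 0)  →  (~ b);  cost 2 ≤ 2, done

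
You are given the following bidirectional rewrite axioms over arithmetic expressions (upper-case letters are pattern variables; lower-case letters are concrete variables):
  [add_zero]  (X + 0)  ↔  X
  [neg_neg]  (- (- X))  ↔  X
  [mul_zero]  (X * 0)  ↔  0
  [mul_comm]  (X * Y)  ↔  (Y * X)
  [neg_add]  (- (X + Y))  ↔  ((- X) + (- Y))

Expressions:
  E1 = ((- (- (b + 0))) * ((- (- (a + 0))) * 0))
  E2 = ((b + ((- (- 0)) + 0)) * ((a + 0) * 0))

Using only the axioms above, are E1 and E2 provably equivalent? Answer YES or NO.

YES

(1) (a + 0)  =[add_zero →]=  a    ⊢ ((- (- (b + 0))) * ((- (- a)) * 0))
(2) (- (- (b + 0)))  =[neg_neg →]=  (b + 0)    ⊢ ((b + 0) * ((- (- a)) * 0))
(3) (- (- a))  =[neg_neg →]=  a    ⊢ ((b + 0) * (a * 0))
(4) 0  =[neg_neg ←]=  (- (- 0))    ⊢ ((b + (- (- 0))) * (a * 0))
(5) (- (- 0))  =[add_zero ←]=  ((- (- 0)) + 0)    ⊢ ((b + ((- (- 0)) + 0)) * (a * 0))
(6) a  =[add_zero ←]=  (a + 0)    ⊢ E2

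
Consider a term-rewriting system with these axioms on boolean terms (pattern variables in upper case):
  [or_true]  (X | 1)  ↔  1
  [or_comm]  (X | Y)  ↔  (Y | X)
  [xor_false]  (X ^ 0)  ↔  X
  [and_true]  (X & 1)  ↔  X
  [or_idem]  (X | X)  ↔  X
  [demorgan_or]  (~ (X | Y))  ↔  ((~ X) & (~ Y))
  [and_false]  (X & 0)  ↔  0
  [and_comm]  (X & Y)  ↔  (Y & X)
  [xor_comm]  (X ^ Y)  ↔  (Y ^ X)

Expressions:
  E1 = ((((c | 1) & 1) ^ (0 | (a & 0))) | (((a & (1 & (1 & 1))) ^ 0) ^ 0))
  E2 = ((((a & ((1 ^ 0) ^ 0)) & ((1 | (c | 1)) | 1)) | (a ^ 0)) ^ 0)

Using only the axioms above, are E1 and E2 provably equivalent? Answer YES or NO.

NO

All listed rules preserve value, hence provable equivalence implies equal values everywhere; look for a separating assignment.
a=0, c=0 gives E1 ↦ 1, E2 ↦ 0; values differ ⇒ not provably equivalent.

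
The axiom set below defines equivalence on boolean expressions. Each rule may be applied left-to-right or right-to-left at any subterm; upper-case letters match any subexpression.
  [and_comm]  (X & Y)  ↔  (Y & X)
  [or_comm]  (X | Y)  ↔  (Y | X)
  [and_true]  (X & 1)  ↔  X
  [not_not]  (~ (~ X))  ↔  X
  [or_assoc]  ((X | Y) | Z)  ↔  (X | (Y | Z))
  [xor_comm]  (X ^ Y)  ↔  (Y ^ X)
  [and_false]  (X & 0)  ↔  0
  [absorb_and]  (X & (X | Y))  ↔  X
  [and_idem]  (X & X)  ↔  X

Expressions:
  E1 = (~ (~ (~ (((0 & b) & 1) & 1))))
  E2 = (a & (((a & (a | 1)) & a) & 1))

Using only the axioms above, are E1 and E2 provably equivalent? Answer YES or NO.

The axioms are sound identities: if E1 ↔* E2 then E1 and E2 evaluate identically under any assignment.
Under a=0, b=0: E1 evaluates to 1, E2 to 0. Distinct ⇒ no rewrite sequence connects them.

NO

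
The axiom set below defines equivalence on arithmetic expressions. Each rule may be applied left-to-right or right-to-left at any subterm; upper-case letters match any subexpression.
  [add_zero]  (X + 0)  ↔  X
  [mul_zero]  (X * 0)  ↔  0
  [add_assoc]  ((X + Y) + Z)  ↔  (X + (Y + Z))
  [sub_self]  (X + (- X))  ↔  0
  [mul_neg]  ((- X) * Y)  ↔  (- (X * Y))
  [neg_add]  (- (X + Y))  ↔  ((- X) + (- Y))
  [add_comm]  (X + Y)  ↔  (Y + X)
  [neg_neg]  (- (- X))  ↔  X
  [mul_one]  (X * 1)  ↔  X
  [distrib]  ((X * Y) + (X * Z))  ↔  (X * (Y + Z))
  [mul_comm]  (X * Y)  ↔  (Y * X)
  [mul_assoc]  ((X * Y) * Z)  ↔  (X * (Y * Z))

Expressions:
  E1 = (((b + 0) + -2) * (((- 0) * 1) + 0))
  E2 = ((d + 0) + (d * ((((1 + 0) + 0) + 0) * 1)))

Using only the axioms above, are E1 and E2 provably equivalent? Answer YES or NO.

NO

All listed rules preserve value, hence provable equivalence implies equal values everywhere; look for a separating assignment.
b=0, d=1 gives E1 ↦ 0, E2 ↦ 2; values differ ⇒ not provably equivalent.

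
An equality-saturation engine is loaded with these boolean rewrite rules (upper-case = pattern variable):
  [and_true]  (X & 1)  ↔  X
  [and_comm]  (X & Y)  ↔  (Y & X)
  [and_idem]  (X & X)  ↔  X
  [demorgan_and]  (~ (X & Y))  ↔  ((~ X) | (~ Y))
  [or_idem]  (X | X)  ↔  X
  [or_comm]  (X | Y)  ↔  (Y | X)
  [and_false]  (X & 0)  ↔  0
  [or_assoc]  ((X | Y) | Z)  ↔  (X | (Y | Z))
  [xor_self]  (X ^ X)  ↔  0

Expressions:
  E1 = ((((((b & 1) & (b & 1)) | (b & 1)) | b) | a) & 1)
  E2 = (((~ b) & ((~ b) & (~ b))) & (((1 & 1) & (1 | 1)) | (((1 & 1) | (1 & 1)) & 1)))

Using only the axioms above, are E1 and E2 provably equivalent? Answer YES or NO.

NO

The axioms are sound identities: if E1 ↔* E2 then E1 and E2 evaluate identically under any assignment.
Under a=0, b=0: E1 evaluates to 0, E2 to 1. Distinct ⇒ no rewrite sequence connects them.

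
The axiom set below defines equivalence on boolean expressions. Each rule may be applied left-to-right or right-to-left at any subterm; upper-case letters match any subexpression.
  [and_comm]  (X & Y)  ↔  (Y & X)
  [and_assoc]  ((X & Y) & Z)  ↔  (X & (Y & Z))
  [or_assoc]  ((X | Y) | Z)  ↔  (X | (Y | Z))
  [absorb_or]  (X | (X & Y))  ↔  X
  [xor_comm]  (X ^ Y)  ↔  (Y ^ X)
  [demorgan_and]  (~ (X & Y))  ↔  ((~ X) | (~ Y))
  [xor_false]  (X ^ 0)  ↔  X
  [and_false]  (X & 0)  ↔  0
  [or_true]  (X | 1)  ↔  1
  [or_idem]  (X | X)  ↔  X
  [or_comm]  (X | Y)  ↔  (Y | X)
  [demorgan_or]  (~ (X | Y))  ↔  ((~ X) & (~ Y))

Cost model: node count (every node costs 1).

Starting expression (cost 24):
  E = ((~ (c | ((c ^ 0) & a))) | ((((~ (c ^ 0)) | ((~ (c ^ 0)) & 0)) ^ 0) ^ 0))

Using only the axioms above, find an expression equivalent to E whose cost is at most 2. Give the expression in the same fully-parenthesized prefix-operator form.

(~ c)   [cost 2]

1. [absorb_or →] ((~ (c ^ 0)) | ((~ (c ^ 0)) & 0))  →  (~ (c ^ 0));  E = ((~ (c | ((c ^ 0) & a))) | (((~ (c ^ 0)) ^ 0) ^ 0))
2. [xor_false →] ((~ (c ^ 0)) ^ 0)  →  (~ (c ^ 0));  E = ((~ (c | ((c ^ 0) & a))) | ((~ (c ^ 0)) ^ 0))
3. [xor_false →] ((~ (c ^ 0)) ^ 0)  →  (~ (c ^ 0));  E = ((~ (c | ((c ^ 0) & a))) | (~ (c ^ 0)))
4. [xor_false →] (c ^ 0)  →  c;  E = ((~ (c | (c & a))) | (~ (c ^ 0)))
5. [absorb_or →] (c | (c & a))  →  c;  E = ((~ c) | (~ (c ^ 0)))
6. [xor_false →] (c ^ 0)  →  c;  E = ((~ c) | (~ c))
7. [or_idem →] ((~ c) | (~ c))  →  (~ c);  cost 2 ≤ 2, done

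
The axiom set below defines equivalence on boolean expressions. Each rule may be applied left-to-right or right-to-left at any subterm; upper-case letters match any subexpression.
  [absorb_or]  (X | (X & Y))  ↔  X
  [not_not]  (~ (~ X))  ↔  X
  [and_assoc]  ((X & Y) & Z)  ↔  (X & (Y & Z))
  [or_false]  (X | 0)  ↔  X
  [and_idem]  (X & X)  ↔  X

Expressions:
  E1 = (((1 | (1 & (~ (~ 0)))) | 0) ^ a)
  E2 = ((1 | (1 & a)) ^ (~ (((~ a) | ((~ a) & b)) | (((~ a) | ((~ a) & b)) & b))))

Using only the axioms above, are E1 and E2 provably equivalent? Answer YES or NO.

step 1: or_false (→) rewrites ((1 | (1 & (~ (~ 0)))) | 0) into (1 | (1 & (~ (~ 0)))), now ((1 | (1 & (~ (~ 0)))) ^ a)
step 2: not_not (→) rewrites (~ (~ 0)) into 0, now ((1 | (1 & 0)) ^ a)
step 3: absorb_or (→) rewrites (1 | (1 & 0)) into 1, now (1 ^ a)
step 4: absorb_or (←) rewrites 1 into (1 | (1 & a)), now ((1 | (1 & a)) ^ a)
step 5: not_not (←) rewrites a into (~ (~ a)), now ((1 | (1 & a)) ^ (~ (~ a)))
step 6: absorb_or (←) rewrites (~ a) into ((~ a) | ((~ a) & b)), now ((1 | (1 & a)) ^ (~ ((~ a) | ((~ a) & b))))
step 7: absorb_or (←) rewrites ((~ a) | ((~ a) & b)) into (((~ a) | ((~ a) & b)) | (((~ a) | ((~ a) & b)) & b)), which is E2

YES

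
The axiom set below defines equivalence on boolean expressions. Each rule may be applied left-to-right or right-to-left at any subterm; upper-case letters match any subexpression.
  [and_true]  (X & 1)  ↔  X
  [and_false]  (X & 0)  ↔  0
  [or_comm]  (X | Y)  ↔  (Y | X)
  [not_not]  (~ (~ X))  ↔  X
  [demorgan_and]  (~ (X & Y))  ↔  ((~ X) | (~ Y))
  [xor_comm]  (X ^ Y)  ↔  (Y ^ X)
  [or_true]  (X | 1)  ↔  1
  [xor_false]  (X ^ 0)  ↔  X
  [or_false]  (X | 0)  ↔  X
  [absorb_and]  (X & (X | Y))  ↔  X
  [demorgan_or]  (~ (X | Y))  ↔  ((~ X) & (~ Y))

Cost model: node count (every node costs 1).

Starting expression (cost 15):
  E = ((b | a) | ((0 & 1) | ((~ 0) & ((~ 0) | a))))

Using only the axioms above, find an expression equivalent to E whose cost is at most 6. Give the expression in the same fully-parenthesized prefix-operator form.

1. [absorb_and →] ((~ 0) & ((~ 0) | a))  →  (~ 0);  E = ((b | a) | ((0 & 1) | (~ 0)))
2. [or_comm →] (b | a)  →  (a | b);  E = ((a | b) | ((0 & 1) | (~ 0)))
3. [and_true →] (0 & 1)  →  0;  E = ((a | b) | (0 | (~ 0)))
4. [or_comm →] (0 | (~ 0))  →  ((~ 0) | 0);  E = ((a | b) | ((~ 0) | 0))
5. [or_false →] ((~ 0) | 0)  →  (~ 0);  cost 6 ≤ 6, done

((a | b) | (~ 0))   [cost 6]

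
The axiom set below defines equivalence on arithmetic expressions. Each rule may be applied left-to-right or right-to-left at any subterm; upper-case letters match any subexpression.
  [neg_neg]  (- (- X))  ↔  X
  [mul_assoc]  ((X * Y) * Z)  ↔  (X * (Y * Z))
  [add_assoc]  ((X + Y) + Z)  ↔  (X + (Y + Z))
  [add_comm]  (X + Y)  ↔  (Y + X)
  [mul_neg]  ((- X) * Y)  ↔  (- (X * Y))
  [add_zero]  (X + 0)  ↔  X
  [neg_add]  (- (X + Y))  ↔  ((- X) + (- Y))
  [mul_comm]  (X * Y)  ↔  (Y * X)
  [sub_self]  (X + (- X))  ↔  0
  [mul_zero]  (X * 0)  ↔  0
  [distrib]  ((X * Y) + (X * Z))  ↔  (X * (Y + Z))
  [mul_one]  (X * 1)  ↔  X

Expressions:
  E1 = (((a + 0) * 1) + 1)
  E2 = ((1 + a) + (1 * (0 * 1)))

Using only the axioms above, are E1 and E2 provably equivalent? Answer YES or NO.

YES

step 1: add_zero (→) rewrites (a + 0) into a, now ((a * 1) + 1)
step 2: add_comm (→) rewrites ((a * 1) + 1) into (1 + (a * 1))
step 3: mul_one (→) rewrites (a * 1) into a, now (1 + a)
step 4: add_zero (←) rewrites (1 + a) into ((1 + a) + 0)
step 5: mul_one (←) rewrites 0 into (0 * 1), now ((1 + a) + (0 * 1))
step 6: mul_comm (→) rewrites (0 * 1) into (1 * 0), now ((1 + a) + (1 * 0))
step 7: mul_one (←) rewrites 0 into (0 * 1), which is E2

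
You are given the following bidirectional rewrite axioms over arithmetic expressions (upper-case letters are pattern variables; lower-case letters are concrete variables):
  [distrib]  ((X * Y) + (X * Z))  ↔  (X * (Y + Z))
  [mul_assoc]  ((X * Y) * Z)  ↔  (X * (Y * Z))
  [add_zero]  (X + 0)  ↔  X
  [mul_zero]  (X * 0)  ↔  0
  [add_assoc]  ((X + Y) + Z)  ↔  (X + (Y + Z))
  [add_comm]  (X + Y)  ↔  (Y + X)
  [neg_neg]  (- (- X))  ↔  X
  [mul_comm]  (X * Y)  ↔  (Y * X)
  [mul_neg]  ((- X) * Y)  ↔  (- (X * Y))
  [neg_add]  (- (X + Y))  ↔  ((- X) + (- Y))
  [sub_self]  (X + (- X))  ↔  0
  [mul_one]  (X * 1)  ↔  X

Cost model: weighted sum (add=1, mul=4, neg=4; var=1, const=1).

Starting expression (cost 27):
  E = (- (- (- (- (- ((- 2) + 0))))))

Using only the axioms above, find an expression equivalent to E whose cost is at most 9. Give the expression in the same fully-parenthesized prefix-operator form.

(- (- 2))   [cost 9]

step 1: neg_neg (→) rewrites (- (- (- (- (- ((- 2) + 0)))))) into (- (- (- ((- 2) + 0))))
step 2: neg_neg (→) rewrites (- (- (- ((- 2) + 0)))) into (- ((- 2) + 0))
step 3: add_zero (→) rewrites ((- 2) + 0) into (- 2), reaching cost 9 (bound 9)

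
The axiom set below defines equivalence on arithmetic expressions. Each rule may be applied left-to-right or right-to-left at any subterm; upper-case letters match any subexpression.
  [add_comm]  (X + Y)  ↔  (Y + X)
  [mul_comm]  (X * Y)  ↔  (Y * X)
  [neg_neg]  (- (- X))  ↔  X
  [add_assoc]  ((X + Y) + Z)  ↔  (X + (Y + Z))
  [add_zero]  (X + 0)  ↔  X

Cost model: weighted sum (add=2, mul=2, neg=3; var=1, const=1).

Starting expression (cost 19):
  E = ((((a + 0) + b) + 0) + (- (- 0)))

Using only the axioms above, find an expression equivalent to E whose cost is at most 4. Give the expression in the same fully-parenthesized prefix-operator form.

1. [add_zero →] (((a + 0) + b) + 0)  →  ((a + 0) + b);  E = (((a + 0) + b) + (- (- 0)))
2. [neg_neg →] (- (- 0))  →  0;  E = (((a + 0) + b) + 0)
3. [add_zero →] (a + 0)  →  a;  E = ((a + b) + 0)
4. [add_zero →] ((a + b) + 0)  →  (a + b);  cost 4 ≤ 4, done

(a + b)   [cost 4]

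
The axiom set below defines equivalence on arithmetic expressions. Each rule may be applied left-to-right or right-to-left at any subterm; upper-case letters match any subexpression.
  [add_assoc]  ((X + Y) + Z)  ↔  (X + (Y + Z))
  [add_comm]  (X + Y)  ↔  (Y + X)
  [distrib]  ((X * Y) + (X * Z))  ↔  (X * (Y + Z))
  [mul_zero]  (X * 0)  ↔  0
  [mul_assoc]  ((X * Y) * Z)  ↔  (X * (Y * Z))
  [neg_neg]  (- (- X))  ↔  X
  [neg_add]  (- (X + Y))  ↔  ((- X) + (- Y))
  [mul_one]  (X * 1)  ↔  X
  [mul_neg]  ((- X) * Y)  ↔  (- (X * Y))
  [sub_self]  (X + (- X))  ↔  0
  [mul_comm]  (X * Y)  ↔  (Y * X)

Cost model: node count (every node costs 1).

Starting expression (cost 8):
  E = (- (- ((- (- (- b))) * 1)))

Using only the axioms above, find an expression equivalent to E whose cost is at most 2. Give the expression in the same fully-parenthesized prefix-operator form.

(1) (- (- b))  =[neg_neg →]=  b    ⊢ (- (- ((- b) * 1)))
(2) ((- b) * 1)  =[mul_one →]=  (- b)    ⊢ (- (- (- b)))
(3) (- (- (- b)))  =[neg_neg →]=  (- b)    ⊢ cost 2, within 2

(- b)   [cost 2]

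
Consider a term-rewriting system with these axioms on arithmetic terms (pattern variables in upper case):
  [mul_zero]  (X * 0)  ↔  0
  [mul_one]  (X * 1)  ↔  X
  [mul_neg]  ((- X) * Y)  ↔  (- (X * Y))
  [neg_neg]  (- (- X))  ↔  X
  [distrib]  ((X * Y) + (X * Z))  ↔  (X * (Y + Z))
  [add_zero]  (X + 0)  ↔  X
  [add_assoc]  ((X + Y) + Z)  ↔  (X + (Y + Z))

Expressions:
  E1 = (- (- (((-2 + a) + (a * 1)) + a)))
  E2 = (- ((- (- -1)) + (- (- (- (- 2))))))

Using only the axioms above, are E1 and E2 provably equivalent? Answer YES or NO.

All listed rules preserve value, hence provable equivalence implies equal values everywhere; look for a separating assignment.
a=0 gives E1 ↦ -2, E2 ↦ -1; values differ ⇒ not provably equivalent.

NO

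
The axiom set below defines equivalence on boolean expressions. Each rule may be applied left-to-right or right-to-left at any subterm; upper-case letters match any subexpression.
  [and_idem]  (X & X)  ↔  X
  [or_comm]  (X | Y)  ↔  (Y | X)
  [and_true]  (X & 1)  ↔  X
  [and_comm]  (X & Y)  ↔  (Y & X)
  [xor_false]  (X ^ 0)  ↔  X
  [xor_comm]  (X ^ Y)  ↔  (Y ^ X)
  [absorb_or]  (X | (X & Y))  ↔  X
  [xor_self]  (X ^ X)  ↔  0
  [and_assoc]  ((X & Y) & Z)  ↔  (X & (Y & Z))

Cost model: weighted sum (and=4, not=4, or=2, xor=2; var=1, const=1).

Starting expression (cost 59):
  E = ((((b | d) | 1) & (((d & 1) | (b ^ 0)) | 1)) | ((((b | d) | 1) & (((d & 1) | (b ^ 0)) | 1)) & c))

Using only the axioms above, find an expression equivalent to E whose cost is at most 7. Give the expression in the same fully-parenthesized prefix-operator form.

((d | b) | 1)   [cost 7]

step 1: absorb_or (→) rewrites ((((b | d) | 1) & (((d & 1) | (b ^ 0)) | 1)) | ((((b | d) | 1) & (((d & 1) | (b ^ 0)) | 1)) & c)) into (((b | d) | 1) & (((d & 1) | (b ^ 0)) | 1))
step 2: and_true (→) rewrites (d & 1) into d, now (((b | d) | 1) & ((d | (b ^ 0)) | 1))
step 3: or_comm (→) rewrites (b | d) into (d | b), now (((d | b) | 1) & ((d | (b ^ 0)) | 1))
step 4: xor_false (→) rewrites (b ^ 0) into b, now (((d | b) | 1) & ((d | b) | 1))
step 5: and_idem (→) rewrites (((d | b) | 1) & ((d | b) | 1)) into ((d | b) | 1), reaching cost 7 (bound 7)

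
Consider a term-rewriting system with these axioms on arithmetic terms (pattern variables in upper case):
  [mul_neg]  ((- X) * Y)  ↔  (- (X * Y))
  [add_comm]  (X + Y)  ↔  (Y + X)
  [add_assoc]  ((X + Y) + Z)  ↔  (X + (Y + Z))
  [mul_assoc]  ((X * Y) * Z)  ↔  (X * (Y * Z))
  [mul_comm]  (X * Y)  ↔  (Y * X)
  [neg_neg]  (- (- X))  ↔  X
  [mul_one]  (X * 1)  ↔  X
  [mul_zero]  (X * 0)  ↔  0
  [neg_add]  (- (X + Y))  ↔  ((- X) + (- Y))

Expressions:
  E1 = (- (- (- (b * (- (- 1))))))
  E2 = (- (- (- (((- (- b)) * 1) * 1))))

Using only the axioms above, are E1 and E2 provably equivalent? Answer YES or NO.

YES

(1) (- (- 1))  =[neg_neg →]=  1    ⊢ (- (- (- (b * 1))))
(2) (b * 1)  =[mul_one →]=  b    ⊢ (- (- (- b)))
(3) (- (- b))  =[neg_neg →]=  b    ⊢ (- b)
(4) b  =[mul_one ←]=  (b * 1)    ⊢ (- (b * 1))
(5) (b * 1)  =[mul_one ←]=  ((b * 1) * 1)    ⊢ (- ((b * 1) * 1))
(6) ((b * 1) * 1)  =[neg_neg ←]=  (- (- ((b * 1) * 1)))    ⊢ (- (- (- ((b * 1) * 1))))
(7) b  =[neg_neg ←]=  (- (- b))    ⊢ E2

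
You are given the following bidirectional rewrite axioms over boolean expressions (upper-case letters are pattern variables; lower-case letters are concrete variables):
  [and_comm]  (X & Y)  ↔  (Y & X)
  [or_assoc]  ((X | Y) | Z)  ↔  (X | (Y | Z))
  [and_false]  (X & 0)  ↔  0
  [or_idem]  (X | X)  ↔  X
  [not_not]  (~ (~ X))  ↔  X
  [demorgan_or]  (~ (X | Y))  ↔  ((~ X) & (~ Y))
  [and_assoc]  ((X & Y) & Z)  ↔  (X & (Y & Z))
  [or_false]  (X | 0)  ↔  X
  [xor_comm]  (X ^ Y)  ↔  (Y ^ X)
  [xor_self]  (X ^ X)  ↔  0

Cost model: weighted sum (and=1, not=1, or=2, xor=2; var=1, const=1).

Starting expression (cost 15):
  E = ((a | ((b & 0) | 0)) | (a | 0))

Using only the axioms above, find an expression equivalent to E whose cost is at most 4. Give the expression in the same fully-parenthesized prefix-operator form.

(a | 0)   [cost 4]

step 1: and_false (→) rewrites (b & 0) into 0, now ((a | (0 | 0)) | (a | 0))
step 2: or_idem (→) rewrites (0 | 0) into 0, now ((a | 0) | (a | 0))
step 3: or_idem (→) rewrites ((a | 0) | (a | 0)) into (a | 0), reaching cost 4 (bound 4)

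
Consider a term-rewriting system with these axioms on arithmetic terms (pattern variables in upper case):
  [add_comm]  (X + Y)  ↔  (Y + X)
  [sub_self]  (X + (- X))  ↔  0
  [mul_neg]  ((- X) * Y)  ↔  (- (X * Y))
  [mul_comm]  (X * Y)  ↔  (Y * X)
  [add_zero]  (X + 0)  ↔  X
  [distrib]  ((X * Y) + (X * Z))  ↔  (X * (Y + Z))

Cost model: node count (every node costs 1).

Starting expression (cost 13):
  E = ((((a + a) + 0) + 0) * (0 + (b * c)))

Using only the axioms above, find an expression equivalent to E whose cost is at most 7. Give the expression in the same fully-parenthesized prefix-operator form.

((a + a) * (b * c))   [cost 7]

(1) ((a + a) + 0)  =[add_zero →]=  (a + a)    ⊢ (((a + a) + 0) * (0 + (b * c)))
(2) ((a + a) + 0)  =[add_zero →]=  (a + a)    ⊢ ((a + a) * (0 + (b * c)))
(3) (0 + (b * c))  =[add_comm →]=  ((b * c) + 0)    ⊢ ((a + a) * ((b * c) + 0))
(4) ((b * c) + 0)  =[add_zero →]=  (b * c)    ⊢ cost 7, within 7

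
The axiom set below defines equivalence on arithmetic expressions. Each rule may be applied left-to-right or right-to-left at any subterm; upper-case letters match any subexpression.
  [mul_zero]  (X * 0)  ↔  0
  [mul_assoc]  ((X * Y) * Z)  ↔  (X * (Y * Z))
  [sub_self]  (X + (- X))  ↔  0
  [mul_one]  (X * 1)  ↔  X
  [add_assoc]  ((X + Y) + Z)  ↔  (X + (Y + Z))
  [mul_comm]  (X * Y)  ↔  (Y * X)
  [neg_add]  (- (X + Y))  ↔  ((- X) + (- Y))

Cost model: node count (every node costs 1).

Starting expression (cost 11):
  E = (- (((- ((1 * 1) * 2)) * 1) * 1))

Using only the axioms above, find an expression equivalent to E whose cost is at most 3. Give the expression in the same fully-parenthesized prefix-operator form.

(- (- 2))   [cost 3]

step 1: mul_one (→) rewrites ((- ((1 * 1) * 2)) * 1) into (- ((1 * 1) * 2)), now (- ((- ((1 * 1) * 2)) * 1))
step 2: mul_comm (→) rewrites ((1 * 1) * 2) into (2 * (1 * 1)), now (- ((- (2 * (1 * 1))) * 1))
step 3: mul_one (→) rewrites (1 * 1) into 1, now (- ((- (2 * 1)) * 1))
step 4: mul_one (→) rewrites ((- (2 * 1)) * 1) into (- (2 * 1)), now (- (- (2 * 1)))
step 5: mul_one (→) rewrites (2 * 1) into 2, reaching cost 3 (bound 3)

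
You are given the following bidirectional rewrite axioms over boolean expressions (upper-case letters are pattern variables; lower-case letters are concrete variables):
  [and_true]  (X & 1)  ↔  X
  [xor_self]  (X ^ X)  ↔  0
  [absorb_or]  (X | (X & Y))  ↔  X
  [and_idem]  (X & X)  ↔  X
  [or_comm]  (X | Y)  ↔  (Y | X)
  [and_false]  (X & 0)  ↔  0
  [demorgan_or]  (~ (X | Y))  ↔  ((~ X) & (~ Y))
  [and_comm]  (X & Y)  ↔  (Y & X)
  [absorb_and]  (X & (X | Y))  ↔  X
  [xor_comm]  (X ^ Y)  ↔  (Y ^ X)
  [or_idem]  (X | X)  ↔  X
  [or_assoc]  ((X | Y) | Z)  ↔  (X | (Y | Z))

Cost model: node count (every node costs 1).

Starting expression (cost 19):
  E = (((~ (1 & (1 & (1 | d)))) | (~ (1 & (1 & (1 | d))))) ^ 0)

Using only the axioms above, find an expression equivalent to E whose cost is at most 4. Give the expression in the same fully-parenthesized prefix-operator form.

step 1: or_idem (→) rewrites ((~ (1 & (1 & (1 | d)))) | (~ (1 & (1 & (1 | d))))) into (~ (1 & (1 & (1 | d)))), now ((~ (1 & (1 & (1 | d)))) ^ 0)
step 2: absorb_and (→) rewrites (1 & (1 | d)) into 1, now ((~ (1 & 1)) ^ 0)
step 3: and_idem (→) rewrites (1 & 1) into 1, reaching cost 4 (bound 4)

((~ 1) ^ 0)   [cost 4]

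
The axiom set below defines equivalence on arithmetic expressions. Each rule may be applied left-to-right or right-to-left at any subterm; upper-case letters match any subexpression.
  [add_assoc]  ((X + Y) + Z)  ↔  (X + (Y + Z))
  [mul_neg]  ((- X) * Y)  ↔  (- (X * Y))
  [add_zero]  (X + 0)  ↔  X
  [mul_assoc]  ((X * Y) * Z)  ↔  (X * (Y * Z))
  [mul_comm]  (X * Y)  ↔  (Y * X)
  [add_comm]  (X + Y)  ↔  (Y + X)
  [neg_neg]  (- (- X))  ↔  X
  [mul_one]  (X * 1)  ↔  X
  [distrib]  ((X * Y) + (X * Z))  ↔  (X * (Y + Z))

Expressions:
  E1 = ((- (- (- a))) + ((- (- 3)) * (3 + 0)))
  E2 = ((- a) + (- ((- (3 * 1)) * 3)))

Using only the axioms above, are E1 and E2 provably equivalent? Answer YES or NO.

YES

1. [neg_neg →] (- (- 3))  →  3;  E1 = ((- (- (- a))) + (3 * (3 + 0)))
2. [add_zero →] (3 + 0)  →  3;  E1 = ((- (- (- a))) + (3 * 3))
3. [neg_neg →] (- (- (- a)))  →  (- a);  E1 = ((- a) + (3 * 3))
4. [neg_neg ←] (3 * 3)  →  (- (- (3 * 3)));  E1 = ((- a) + (- (- (3 * 3))))
5. [mul_neg ←] (- (3 * 3))  →  ((- 3) * 3);  E1 = ((- a) + (- ((- 3) * 3)))
6. [mul_one ←] 3  →  (3 * 1);  this is E2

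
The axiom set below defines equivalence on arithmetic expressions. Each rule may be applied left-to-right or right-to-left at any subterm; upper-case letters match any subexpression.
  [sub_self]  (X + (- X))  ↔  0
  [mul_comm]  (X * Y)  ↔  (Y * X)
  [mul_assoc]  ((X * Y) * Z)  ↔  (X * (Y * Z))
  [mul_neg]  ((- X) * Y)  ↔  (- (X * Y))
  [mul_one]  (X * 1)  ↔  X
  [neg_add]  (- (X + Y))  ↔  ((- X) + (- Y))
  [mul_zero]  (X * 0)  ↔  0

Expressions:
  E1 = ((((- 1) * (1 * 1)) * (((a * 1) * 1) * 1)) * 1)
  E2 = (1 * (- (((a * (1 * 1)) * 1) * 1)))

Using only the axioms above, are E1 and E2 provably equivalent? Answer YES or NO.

YES

(1) (a * 1)  =[mul_one →]=  a    ⊢ ((((- 1) * (1 * 1)) * ((a * 1) * 1)) * 1)
(2) (a * 1)  =[mul_one →]=  a    ⊢ ((((- 1) * (1 * 1)) * (a * 1)) * 1)
(3) (1 * 1)  =[mul_one →]=  1    ⊢ ((((- 1) * 1) * (a * 1)) * 1)
(4) ((- 1) * 1)  =[mul_one →]=  (- 1)    ⊢ (((- 1) * (a * 1)) * 1)
(5) (a * 1)  =[mul_one →]=  a    ⊢ (((- 1) * a) * 1)
(6) ((- 1) * a)  =[mul_neg →]=  (- (1 * a))    ⊢ ((- (1 * a)) * 1)
(7) (1 * a)  =[mul_comm →]=  (a * 1)    ⊢ ((- (a * 1)) * 1)
(8) (a * 1)  =[mul_one ←]=  ((a * 1) * 1)    ⊢ ((- ((a * 1) * 1)) * 1)
(9) ((- ((a * 1) * 1)) * 1)  =[mul_comm →]=  (1 * (- ((a * 1) * 1)))
(10) a  =[mul_one ←]=  (a * 1)    ⊢ (1 * (- (((a * 1) * 1) * 1)))
(11) 1  =[mul_one ←]=  (1 * 1)    ⊢ E2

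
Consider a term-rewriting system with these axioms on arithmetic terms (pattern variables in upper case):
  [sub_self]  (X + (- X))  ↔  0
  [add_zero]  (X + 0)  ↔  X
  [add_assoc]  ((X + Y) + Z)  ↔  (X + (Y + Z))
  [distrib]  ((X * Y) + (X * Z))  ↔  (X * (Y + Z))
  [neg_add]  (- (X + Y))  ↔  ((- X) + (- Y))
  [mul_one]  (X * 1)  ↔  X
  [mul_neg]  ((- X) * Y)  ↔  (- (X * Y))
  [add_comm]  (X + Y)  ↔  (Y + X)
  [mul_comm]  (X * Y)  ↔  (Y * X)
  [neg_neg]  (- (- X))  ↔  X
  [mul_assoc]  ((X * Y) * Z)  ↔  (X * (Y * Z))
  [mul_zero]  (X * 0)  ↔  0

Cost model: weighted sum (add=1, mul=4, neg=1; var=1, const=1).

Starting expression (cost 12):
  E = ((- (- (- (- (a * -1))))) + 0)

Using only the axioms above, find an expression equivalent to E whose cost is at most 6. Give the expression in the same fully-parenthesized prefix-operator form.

step 1: neg_neg (→) rewrites (- (- (a * -1))) into (a * -1), now ((- (- (a * -1))) + 0)
step 2: add_zero (→) rewrites ((- (- (a * -1))) + 0) into (- (- (a * -1)))
step 3: mul_comm (→) rewrites (a * -1) into (-1 * a), now (- (- (-1 * a)))
step 4: neg_neg (→) rewrites (- (- (-1 * a))) into (-1 * a), reaching cost 6 (bound 6)

(-1 * a)   [cost 6]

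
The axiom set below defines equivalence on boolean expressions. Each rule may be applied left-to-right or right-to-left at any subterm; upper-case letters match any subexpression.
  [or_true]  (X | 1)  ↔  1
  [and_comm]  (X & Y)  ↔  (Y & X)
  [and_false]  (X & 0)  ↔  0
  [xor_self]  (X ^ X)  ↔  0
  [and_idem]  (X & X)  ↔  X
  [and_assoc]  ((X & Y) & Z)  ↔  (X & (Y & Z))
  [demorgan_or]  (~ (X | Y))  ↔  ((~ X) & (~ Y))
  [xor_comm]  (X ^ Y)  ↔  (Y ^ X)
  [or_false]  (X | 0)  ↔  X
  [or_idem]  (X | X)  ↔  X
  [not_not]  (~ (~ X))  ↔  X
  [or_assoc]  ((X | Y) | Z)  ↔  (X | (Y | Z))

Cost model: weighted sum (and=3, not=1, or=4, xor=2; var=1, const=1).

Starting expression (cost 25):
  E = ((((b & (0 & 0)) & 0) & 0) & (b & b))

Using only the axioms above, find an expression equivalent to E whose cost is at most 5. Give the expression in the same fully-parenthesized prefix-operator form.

step 1: and_idem (→) rewrites (0 & 0) into 0, now ((((b & 0) & 0) & 0) & (b & b))
step 2: and_idem (→) rewrites (b & b) into b, now ((((b & 0) & 0) & 0) & b)
step 3: and_false (→) rewrites (b & 0) into 0, now (((0 & 0) & 0) & b)
step 4: and_idem (→) rewrites (0 & 0) into 0, now ((0 & 0) & b)
step 5: and_idem (→) rewrites (0 & 0) into 0, reaching cost 5 (bound 5)

(0 & b)   [cost 5]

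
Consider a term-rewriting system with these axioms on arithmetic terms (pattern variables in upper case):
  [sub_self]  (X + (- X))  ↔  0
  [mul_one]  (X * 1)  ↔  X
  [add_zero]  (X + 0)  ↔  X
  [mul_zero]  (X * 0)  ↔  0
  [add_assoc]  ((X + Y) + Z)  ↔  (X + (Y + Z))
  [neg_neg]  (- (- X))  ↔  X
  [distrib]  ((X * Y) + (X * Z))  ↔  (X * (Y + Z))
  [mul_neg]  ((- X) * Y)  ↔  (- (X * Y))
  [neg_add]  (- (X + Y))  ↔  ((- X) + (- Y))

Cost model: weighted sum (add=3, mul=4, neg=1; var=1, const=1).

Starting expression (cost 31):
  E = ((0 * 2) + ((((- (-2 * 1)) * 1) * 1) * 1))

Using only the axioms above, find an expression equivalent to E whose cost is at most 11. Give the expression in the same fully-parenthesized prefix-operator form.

((0 * 2) + (- -2))   [cost 11]

step 1: mul_one (→) rewrites ((- (-2 * 1)) * 1) into (- (-2 * 1)), now ((0 * 2) + (((- (-2 * 1)) * 1) * 1))
step 2: mul_one (→) rewrites ((- (-2 * 1)) * 1) into (- (-2 * 1)), now ((0 * 2) + ((- (-2 * 1)) * 1))
step 3: mul_one (→) rewrites ((- (-2 * 1)) * 1) into (- (-2 * 1)), now ((0 * 2) + (- (-2 * 1)))
step 4: mul_one (→) rewrites (-2 * 1) into -2, reaching cost 11 (bound 11)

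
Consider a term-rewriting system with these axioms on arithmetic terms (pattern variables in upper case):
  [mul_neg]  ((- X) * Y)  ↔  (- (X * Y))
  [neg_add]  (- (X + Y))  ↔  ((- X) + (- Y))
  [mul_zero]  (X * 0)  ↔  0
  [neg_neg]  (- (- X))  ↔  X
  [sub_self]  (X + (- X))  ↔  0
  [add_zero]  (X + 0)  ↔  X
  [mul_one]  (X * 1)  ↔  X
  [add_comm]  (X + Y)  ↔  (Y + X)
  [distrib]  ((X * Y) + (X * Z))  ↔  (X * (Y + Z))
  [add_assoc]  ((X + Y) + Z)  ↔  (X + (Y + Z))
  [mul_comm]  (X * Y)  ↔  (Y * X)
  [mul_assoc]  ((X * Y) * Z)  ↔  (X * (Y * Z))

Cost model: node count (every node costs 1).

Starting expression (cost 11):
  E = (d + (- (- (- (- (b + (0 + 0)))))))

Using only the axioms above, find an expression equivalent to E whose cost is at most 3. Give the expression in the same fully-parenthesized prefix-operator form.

1. [neg_neg →] (- (- (- (b + (0 + 0)))))  →  (- (b + (0 + 0)));  E = (d + (- (- (b + (0 + 0)))))
2. [add_zero →] (0 + 0)  →  0;  E = (d + (- (- (b + 0))))
3. [add_zero →] (b + 0)  →  b;  E = (d + (- (- b)))
4. [neg_neg →] (- (- b))  →  b;  cost 3 ≤ 3, done

(d + b)   [cost 3]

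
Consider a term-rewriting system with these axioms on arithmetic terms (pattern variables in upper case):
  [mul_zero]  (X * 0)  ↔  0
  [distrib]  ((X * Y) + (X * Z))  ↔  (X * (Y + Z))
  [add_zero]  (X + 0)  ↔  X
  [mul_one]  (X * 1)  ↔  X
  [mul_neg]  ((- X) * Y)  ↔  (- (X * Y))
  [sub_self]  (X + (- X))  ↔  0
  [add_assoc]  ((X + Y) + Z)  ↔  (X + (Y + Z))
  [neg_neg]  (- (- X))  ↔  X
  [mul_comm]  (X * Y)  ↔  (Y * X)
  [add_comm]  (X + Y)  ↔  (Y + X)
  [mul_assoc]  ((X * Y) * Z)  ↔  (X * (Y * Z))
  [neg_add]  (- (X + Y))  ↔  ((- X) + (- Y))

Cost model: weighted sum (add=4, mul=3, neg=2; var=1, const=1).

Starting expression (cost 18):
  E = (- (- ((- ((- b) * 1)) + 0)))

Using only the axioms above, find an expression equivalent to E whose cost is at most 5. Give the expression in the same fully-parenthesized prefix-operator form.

step 1: add_zero (→) rewrites ((- ((- b) * 1)) + 0) into (- ((- b) * 1)), now (- (- (- ((- b) * 1))))
step 2: neg_neg (→) rewrites (- (- ((- b) * 1))) into ((- b) * 1), now (- ((- b) * 1))
step 3: mul_one (→) rewrites ((- b) * 1) into (- b), reaching cost 5 (bound 5)

(- (- b))   [cost 5]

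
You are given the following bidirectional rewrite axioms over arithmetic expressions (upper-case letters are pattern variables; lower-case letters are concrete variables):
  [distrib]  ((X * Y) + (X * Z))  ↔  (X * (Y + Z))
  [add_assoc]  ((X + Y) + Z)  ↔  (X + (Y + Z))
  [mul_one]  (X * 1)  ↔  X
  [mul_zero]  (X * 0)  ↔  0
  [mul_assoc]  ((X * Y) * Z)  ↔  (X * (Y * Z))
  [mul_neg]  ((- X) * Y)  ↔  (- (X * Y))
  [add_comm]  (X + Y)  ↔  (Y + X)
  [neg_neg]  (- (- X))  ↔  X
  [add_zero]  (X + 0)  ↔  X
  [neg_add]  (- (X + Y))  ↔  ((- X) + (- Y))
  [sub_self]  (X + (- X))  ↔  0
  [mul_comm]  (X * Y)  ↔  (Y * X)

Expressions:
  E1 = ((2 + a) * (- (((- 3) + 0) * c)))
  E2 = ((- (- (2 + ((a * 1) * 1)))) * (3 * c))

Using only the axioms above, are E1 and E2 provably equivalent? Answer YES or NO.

(1) ((- 3) + 0)  =[add_zero →]=  (- 3)    ⊢ ((2 + a) * (- ((- 3) * c)))
(2) ((- 3) * c)  =[mul_neg →]=  (- (3 * c))    ⊢ ((2 + a) * (- (- (3 * c))))
(3) (- (- (3 * c)))  =[neg_neg →]=  (3 * c)    ⊢ ((2 + a) * (3 * c))
(4) a  =[mul_one ←]=  (a * 1)    ⊢ ((2 + (a * 1)) * (3 * c))
(5) (2 + (a * 1))  =[neg_neg ←]=  (- (- (2 + (a * 1))))    ⊢ ((- (- (2 + (a * 1)))) * (3 * c))
(6) a  =[mul_one ←]=  (a * 1)    ⊢ E2

YES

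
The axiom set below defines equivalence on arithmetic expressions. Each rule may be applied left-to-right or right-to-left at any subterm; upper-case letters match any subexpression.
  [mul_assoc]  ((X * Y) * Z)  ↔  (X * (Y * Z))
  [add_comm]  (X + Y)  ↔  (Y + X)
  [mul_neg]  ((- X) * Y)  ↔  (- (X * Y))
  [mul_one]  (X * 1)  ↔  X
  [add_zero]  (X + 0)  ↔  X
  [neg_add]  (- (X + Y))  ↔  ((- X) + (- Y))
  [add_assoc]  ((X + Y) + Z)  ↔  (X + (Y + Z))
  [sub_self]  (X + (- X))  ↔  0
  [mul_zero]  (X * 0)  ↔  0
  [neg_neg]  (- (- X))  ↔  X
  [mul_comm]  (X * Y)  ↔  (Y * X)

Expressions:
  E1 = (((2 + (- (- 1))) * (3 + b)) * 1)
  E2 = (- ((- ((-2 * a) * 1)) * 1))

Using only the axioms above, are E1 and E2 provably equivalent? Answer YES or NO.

NO

Every axiom is a valid identity, so a rewrite proof would force E1 and E2 to agree under every assignment.
At a=0, b=0: E1 = 9 but E2 = 0; they differ, so no derivation exists.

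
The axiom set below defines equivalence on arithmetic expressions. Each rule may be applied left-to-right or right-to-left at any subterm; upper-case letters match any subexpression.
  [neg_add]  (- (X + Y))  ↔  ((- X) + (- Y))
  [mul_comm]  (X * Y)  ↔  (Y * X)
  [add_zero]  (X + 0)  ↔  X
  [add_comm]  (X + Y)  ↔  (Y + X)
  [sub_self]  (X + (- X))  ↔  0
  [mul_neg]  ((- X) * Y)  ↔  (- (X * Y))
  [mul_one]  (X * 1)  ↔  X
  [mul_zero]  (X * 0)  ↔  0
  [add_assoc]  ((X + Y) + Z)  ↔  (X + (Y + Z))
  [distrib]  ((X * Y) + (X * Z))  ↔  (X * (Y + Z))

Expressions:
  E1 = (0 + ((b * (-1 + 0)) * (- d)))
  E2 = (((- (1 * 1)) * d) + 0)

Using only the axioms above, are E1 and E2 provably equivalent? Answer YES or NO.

NO

All listed rules preserve value, hence provable equivalence implies equal values everywhere; look for a separating assignment.
b=0, d=1 gives E1 ↦ 0, E2 ↦ -1; values differ ⇒ not provably equivalent.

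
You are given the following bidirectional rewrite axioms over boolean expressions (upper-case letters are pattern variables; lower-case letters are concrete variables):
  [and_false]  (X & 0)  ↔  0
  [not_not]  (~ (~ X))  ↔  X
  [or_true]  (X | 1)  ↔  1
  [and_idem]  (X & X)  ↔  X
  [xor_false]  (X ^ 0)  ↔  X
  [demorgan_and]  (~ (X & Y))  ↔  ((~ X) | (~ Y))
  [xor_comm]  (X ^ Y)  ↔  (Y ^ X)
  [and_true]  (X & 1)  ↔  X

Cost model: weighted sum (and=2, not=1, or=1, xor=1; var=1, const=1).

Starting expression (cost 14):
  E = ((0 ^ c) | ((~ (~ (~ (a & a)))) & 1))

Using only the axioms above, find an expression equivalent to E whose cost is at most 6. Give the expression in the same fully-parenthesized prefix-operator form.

((0 ^ c) | (~ a))   [cost 6]

step 1: not_not (→) rewrites (~ (~ (a & a))) into (a & a), now ((0 ^ c) | ((~ (a & a)) & 1))
step 2: and_idem (→) rewrites (a & a) into a, now ((0 ^ c) | ((~ a) & 1))
step 3: and_true (→) rewrites ((~ a) & 1) into (~ a), reaching cost 6 (bound 6)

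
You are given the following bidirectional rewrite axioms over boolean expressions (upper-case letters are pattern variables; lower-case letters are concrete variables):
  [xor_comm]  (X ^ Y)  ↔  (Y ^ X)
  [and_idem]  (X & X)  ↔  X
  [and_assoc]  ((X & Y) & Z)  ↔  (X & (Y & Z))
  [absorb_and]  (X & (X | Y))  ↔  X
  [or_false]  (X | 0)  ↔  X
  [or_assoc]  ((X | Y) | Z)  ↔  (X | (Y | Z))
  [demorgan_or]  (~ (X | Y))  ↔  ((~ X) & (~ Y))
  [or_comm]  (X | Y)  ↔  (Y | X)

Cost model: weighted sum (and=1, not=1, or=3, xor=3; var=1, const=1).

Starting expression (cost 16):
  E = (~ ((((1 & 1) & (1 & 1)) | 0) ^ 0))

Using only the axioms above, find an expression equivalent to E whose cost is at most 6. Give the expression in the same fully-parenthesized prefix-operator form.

(~ (1 ^ 0))   [cost 6]

1. [and_idem →] ((1 & 1) & (1 & 1))  →  (1 & 1);  E = (~ (((1 & 1) | 0) ^ 0))
2. [and_idem →] (1 & 1)  →  1;  E = (~ ((1 | 0) ^ 0))
3. [or_false →] (1 | 0)  →  1;  cost 6 ≤ 6, done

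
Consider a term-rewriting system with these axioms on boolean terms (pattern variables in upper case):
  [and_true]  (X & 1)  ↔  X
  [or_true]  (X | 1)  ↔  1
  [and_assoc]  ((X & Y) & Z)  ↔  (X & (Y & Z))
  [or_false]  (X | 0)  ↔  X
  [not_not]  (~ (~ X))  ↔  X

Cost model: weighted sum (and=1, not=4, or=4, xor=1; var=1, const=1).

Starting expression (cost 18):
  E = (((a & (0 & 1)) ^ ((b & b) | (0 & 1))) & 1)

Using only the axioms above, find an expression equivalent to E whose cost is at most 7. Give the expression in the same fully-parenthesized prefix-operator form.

((a & 0) ^ (b & b))   [cost 7]

step 1: and_true (→) rewrites (((a & (0 & 1)) ^ ((b & b) | (0 & 1))) & 1) into ((a & (0 & 1)) ^ ((b & b) | (0 & 1)))
step 2: and_true (→) rewrites (0 & 1) into 0, now ((a & 0) ^ ((b & b) | (0 & 1)))
step 3: and_true (→) rewrites (0 & 1) into 0, now ((a & 0) ^ ((b & b) | 0))
step 4: or_false (→) rewrites ((b & b) | 0) into (b & b), reaching cost 7 (bound 7)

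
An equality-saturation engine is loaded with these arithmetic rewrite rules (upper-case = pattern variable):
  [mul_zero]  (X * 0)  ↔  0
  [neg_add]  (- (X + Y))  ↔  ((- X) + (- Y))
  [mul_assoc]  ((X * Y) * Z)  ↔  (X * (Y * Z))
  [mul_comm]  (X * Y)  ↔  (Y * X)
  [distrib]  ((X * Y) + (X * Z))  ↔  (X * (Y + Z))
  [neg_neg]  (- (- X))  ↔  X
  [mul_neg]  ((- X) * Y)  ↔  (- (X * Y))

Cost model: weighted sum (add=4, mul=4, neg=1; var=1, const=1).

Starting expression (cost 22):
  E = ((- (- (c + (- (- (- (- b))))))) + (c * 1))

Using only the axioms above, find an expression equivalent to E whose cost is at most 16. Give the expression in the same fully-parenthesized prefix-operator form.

1. [neg_neg →] (- (- b))  →  b;  E = ((- (- (c + (- (- b))))) + (c * 1))
2. [neg_neg →] (- (- b))  →  b;  E = ((- (- (c + b))) + (c * 1))
3. [neg_neg →] (- (- (c + b)))  →  (c + b);  cost 16 ≤ 16, done

((c + b) + (c * 1))   [cost 16]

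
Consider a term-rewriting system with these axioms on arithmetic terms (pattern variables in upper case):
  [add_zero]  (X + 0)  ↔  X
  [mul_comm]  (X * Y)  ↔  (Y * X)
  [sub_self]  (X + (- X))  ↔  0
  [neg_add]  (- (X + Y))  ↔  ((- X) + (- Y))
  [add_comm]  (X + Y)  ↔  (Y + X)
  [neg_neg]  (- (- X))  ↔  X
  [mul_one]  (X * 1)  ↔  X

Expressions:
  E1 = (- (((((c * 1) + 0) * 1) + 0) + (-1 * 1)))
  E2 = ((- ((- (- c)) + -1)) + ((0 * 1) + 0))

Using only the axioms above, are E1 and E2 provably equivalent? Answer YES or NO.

(1) ((c * 1) + 0)  =[add_zero →]=  (c * 1)    ⊢ (- ((((c * 1) * 1) + 0) + (-1 * 1)))
(2) ((c * 1) * 1)  =[mul_one →]=  (c * 1)    ⊢ (- (((c * 1) + 0) + (-1 * 1)))
(3) ((c * 1) + 0)  =[add_zero →]=  (c * 1)    ⊢ (- ((c * 1) + (-1 * 1)))
(4) (c * 1)  =[mul_one →]=  c    ⊢ (- (c + (-1 * 1)))
(5) (-1 * 1)  =[mul_one →]=  -1    ⊢ (- (c + -1))
(6) (- (c + -1))  =[add_zero ←]=  ((- (c + -1)) + 0)
(7) 0  =[add_zero ←]=  (0 + 0)    ⊢ ((- (c + -1)) + (0 + 0))
(8) 0  =[mul_one ←]=  (0 * 1)    ⊢ ((- (c + -1)) + ((0 * 1) + 0))
(9) c  =[neg_neg ←]=  (- (- c))    ⊢ E2

YES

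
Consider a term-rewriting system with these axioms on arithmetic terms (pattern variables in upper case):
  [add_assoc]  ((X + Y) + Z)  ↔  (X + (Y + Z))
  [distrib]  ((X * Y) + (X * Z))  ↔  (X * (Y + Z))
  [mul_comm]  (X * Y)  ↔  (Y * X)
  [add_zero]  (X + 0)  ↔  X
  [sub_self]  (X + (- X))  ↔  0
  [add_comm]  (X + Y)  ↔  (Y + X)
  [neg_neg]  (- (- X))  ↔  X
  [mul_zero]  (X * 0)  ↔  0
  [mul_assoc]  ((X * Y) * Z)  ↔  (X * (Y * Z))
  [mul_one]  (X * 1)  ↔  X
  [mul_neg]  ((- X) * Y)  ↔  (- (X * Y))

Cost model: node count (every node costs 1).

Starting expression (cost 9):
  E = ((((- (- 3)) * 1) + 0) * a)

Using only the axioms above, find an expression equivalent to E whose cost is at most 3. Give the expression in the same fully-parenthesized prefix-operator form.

(1) (- (- 3))  =[neg_neg →]=  3    ⊢ (((3 * 1) + 0) * a)
(2) (3 * 1)  =[mul_one →]=  3    ⊢ ((3 + 0) * a)
(3) (3 + 0)  =[add_zero →]=  3    ⊢ cost 3, within 3

(3 * a)   [cost 3]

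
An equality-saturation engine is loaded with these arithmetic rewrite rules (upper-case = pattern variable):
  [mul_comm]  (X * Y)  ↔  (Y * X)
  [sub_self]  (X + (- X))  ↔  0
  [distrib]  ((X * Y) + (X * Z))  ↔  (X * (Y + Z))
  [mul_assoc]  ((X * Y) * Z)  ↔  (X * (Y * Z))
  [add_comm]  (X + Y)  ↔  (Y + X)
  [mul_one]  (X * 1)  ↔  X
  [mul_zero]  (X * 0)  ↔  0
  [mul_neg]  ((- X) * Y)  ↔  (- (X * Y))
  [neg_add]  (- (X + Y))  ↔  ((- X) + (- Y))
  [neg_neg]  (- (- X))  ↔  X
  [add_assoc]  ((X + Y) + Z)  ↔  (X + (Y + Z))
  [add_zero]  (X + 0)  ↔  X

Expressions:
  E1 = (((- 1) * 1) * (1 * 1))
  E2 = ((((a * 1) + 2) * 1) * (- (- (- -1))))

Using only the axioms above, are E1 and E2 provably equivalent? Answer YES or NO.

The axioms are sound identities: if E1 ↔* E2 then E1 and E2 evaluate identically under any assignment.
Under a=0: E1 evaluates to -1, E2 to 2. Distinct ⇒ no rewrite sequence connects them.

NO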